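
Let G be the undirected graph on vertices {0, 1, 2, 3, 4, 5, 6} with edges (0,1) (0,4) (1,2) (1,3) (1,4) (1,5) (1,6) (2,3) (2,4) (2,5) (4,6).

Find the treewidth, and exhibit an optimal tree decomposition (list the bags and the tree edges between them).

Treewidth 2.
One such decomposition:
Bags: B1 = {1, 2, 5}  B2 = {1, 2, 3}  B3 = {1, 2, 4}  B4 = {0, 1, 4}  B5 = {1, 4, 6}
Tree: B1–B2, B1–B3, B3–B4, B3–B5

Every bag has size at most 3, so the width is 3 − 1 = 2 and tw(G) ≤ 2. For the lower bound, the 3 vertices {0, 1, 4} are pairwise adjacent, and any tree decomposition puts a clique entirely inside one bag — forcing width ≥ 2. Hence tw(G) = 2 exactly.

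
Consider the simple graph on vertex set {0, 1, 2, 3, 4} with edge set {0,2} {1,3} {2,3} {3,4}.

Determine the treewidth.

A width-1 tree decomposition is:
Bags: B1 = {2, 3}  B2 = {3, 4}  B3 = {1, 3}  B4 = {0, 2}
Tree: B1–B2, B2–B3, B1–B4
The largest bag has 2 vertices, giving width 1; this decomposition certifies tw(G) ≤ 1. Any graph with an edge has treewidth ≥ 1, and G has the edge 2–3. The upper and lower bounds meet at 1, so that is the treewidth.

1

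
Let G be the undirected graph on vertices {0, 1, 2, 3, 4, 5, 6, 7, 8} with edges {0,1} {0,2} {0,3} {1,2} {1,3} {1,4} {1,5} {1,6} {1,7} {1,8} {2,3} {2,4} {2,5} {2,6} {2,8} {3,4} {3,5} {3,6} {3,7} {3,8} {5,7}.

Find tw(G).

3

A width-3 tree decomposition is:
Bags: B1 = {1, 2, 3, 8}  B2 = {1, 2, 3, 5}  B3 = {1, 3, 5, 7}  B4 = {1, 2, 3, 6}  B5 = {0, 1, 2, 3}  B6 = {1, 2, 3, 4}
Tree: B1–B2, B2–B3, B2–B4, B2–B5, B5–B6
Every bag has size at most 4, so the width is 4 − 1 = 3 and tw(G) ≤ 3. Conversely, {0, 1, 2, 3} is a clique of size 4, and the vertices of any clique must share a bag in every tree decomposition; so some bag has ≥ 4 vertices and tw(G) ≥ 3. Hence tw(G) = 3 exactly.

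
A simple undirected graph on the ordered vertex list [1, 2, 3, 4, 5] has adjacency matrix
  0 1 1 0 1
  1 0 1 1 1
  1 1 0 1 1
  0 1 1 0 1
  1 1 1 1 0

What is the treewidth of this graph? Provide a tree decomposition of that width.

The largest bag has 4 vertices, giving width 3; this decomposition certifies tw(G) ≤ 3. For the lower bound, the 4 vertices {1, 2, 3, 5} are pairwise adjacent, and any tree decomposition puts a clique entirely inside one bag — forcing width ≥ 3. The upper and lower bounds meet at 3, so that is the treewidth.

Treewidth 3.
One optimal decomposition is:
Bags: B1 = {1, 2, 3, 5}  B2 = {2, 3, 4, 5}
Tree: B1–B2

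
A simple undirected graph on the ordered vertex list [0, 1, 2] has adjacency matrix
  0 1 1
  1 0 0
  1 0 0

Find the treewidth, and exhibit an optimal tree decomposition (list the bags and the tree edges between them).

Treewidth 1.
One optimal decomposition is:
Bags: B1 = {0, 1}  B2 = {0, 2}
Tree: B1–B2

Every bag has size at most 2, so the width is 2 − 1 = 1 and tw(G) ≤ 1. G has an edge, so its treewidth is at least 1. Therefore the treewidth is 1.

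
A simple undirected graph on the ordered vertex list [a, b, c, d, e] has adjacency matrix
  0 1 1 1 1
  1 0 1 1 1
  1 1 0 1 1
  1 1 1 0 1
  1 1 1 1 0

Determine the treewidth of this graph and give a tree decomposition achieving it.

Treewidth 4.
Bags: B1 = {a, b, c, d, e}
Tree: (single bag)

A single bag containing all 5 vertices is trivially a valid decomposition of width 4. Conversely, {a, b, c, d, e} is a clique of size 5, and the vertices of any clique must share a bag in every tree decomposition; so some bag has ≥ 5 vertices and tw(G) ≥ 4. Combining the bounds, tw(G) = 4.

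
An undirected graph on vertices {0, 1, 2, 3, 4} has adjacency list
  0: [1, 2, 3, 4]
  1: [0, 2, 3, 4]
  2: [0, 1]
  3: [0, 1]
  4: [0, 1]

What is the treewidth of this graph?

A width-2 tree decomposition is:
Bags: B1 = {0, 1, 3}  B2 = {0, 1, 4}  B3 = {0, 1, 2}
Tree: B1–B2, B2–B3
Each bag holds 3 vertices, so the decomposition has width 2, which upper-bounds the treewidth. On the other hand G contains the 3-clique {0, 1, 2}. A clique must lie in a single bag of any decomposition, so no decomposition can have width below 2. The upper and lower bounds meet at 2, so that is the treewidth.

2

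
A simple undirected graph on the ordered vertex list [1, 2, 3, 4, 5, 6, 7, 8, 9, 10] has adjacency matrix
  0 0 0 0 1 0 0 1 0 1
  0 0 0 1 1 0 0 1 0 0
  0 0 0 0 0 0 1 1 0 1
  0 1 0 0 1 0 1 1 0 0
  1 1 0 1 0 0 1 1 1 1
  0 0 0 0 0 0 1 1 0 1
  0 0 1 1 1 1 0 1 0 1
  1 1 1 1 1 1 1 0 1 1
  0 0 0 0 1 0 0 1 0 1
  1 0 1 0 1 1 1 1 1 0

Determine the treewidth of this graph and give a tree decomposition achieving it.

Treewidth 3.
Bags: B1 = {5, 7, 8, 10}  B2 = {4, 5, 7, 8}  B3 = {6, 7, 8, 10}  B4 = {3, 7, 8, 10}  B5 = {5, 8, 9, 10}  B6 = {1, 5, 8, 10}  B7 = {2, 4, 5, 8}
Tree: B1–B2, B1–B3, B3–B4, B1–B5, B1–B6, B2–B7

Every bag has size at most 4, so the width is 4 − 1 = 3 and tw(G) ≤ 3. For the lower bound, the 4 vertices {3, 7, 8, 10} are pairwise adjacent, and any tree decomposition puts a clique entirely inside one bag — forcing width ≥ 3. Hence tw(G) = 3 exactly.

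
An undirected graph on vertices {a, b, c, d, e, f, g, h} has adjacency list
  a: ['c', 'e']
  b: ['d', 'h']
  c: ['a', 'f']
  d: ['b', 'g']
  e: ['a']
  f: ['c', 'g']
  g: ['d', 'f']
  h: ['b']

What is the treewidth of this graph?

A width-1 tree decomposition is:
Bags: B1 = {a, e}  B2 = {a, c}  B3 = {c, f}  B4 = {f, g}  B5 = {d, g}  B6 = {b, d}  B7 = {b, h}
Tree: B1–B2, B2–B3, B3–B4, B4–B5, B5–B6, B6–B7
The largest bag has 2 vertices, giving width 1; this decomposition certifies tw(G) ≤ 1. G has an edge, so its treewidth is at least 1. Combining the bounds, tw(G) = 1.

1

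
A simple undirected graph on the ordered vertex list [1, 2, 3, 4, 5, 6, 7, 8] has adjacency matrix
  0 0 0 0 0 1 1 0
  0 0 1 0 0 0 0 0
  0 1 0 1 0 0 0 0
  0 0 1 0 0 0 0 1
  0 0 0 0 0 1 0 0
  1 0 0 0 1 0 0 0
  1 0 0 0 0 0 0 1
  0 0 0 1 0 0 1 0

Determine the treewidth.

1

A width-1 tree decomposition is:
Bags: B1 = {2, 3}  B2 = {3, 4}  B3 = {4, 8}  B4 = {7, 8}  B5 = {1, 7}  B6 = {1, 6}  B7 = {5, 6}
Tree: B1–B2, B2–B3, B3–B4, B4–B5, B5–B6, B6–B7
Every bag has size at most 2, so the width is 2 − 1 = 1 and tw(G) ≤ 1. Any graph with an edge has treewidth ≥ 1, and G has the edge 2–3. The upper and lower bounds meet at 1, so that is the treewidth.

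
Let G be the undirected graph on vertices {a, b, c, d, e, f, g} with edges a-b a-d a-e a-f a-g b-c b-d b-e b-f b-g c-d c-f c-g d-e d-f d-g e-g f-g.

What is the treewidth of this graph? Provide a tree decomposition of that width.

Treewidth 4.
Bags: B1 = {a, b, d, f, g}  B2 = {a, b, d, e, g}  B3 = {b, c, d, f, g}
Tree: B1–B2, B1–B3

Every bag has size at most 5, so the width is 5 − 1 = 4 and tw(G) ≤ 4. Conversely, {b, c, d, f, g} is a clique of size 5, and the vertices of any clique must share a bag in every tree decomposition; so some bag has ≥ 5 vertices and tw(G) ≥ 4. The upper and lower bounds meet at 4, so that is the treewidth.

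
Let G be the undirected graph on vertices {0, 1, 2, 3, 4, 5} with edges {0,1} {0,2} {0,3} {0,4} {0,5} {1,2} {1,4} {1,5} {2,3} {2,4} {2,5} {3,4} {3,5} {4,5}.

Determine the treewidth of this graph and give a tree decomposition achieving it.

Every bag has size at most 5, so the width is 5 − 1 = 4 and tw(G) ≤ 4. Conversely, {0, 1, 2, 4, 5} is a clique of size 5, and the vertices of any clique must share a bag in every tree decomposition; so some bag has ≥ 5 vertices and tw(G) ≥ 4. Hence tw(G) = 4 exactly.

Treewidth 4.
One optimal decomposition is:
Bags: B1 = {0, 2, 3, 4, 5}  B2 = {0, 1, 2, 4, 5}
Tree: B1–B2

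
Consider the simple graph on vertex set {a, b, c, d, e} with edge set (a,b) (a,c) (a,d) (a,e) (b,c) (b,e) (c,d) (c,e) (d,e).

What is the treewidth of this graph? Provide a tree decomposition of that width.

Treewidth 3.
One such decomposition:
Bags: B1 = {a, b, c, e}  B2 = {a, c, d, e}
Tree: B1–B2

Each bag holds 4 vertices, so the decomposition has width 3, which upper-bounds the treewidth. For the lower bound, the 4 vertices {a, c, d, e} are pairwise adjacent, and any tree decomposition puts a clique entirely inside one bag — forcing width ≥ 3. Hence tw(G) = 3 exactly.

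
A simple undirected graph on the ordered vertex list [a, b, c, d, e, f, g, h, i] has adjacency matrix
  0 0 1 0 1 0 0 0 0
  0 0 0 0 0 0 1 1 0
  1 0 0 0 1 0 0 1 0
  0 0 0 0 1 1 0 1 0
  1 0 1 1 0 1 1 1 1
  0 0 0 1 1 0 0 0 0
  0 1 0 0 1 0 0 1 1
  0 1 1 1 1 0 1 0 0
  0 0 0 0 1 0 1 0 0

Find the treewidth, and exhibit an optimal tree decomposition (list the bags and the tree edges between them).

Each bag holds 3 vertices, so the decomposition has width 2, which upper-bounds the treewidth. For the lower bound, the 3 vertices {a, c, e} are pairwise adjacent, and any tree decomposition puts a clique entirely inside one bag — forcing width ≥ 2. Hence tw(G) = 2 exactly.

Treewidth 2.
One optimal decomposition is:
Bags: B1 = {e, g, h}  B2 = {e, g, i}  B3 = {d, e, h}  B4 = {c, e, h}  B5 = {b, g, h}  B6 = {d, e, f}  B7 = {a, c, e}
Tree: B1–B2, B1–B3, B3–B4, B1–B5, B3–B6, B4–B7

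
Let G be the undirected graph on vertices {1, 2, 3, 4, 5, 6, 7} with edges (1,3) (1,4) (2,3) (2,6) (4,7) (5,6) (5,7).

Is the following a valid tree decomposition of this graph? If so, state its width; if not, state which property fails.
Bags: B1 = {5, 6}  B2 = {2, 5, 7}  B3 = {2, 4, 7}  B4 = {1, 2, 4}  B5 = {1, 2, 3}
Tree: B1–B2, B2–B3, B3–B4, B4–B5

A tree decomposition must satisfy three properties: every vertex lies in some bag; for every edge, both endpoints lie together in some bag; and for every vertex, the bags containing it form a connected subtree. Here edge (2,6) lies in no bag, so the decomposition is invalid.

No — edge (2,6) lies in no bag.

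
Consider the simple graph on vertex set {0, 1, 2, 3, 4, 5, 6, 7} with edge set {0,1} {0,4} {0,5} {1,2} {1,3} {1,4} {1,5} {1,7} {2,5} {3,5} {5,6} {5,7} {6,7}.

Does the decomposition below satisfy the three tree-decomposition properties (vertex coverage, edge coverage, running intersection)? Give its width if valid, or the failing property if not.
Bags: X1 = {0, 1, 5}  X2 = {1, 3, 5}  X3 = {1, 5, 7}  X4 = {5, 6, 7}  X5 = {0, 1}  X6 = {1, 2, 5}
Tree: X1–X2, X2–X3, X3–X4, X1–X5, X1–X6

A tree decomposition must satisfy three properties: every vertex lies in some bag; for every edge, both endpoints lie together in some bag; and for every vertex, the bags containing it form a connected subtree. Here vertex 4 appears in no bag, so the decomposition is invalid.

No — vertex 4 appears in no bag.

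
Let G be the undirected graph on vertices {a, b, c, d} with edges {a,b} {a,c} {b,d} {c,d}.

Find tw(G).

A width-2 tree decomposition is:
Bags: B1 = {a, c, d}  B2 = {a, b, d}
Tree: B1–B2
Each bag holds 3 vertices, so the decomposition has width 2, which upper-bounds the treewidth. Since a–c–d–b–a is a cycle in G, G is not acyclic. Forests are exactly the graphs of treewidth ≤ 1, so tw(G) ≥ 2. Hence tw(G) = 2 exactly.

2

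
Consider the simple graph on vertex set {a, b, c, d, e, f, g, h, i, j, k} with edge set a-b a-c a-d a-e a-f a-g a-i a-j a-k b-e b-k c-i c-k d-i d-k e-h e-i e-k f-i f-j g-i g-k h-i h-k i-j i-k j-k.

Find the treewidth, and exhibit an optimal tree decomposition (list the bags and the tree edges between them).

Every bag has size at most 4, so the width is 4 − 1 = 3 and tw(G) ≤ 3. On the other hand G contains the 4-clique {a, f, i, j}. A clique must lie in a single bag of any decomposition, so no decomposition can have width below 3. Combining the bounds, tw(G) = 3.

Treewidth 3.
Bags: B1 = {a, c, i, k}  B2 = {a, i, j, k}  B3 = {a, e, i, k}  B4 = {a, g, i, k}  B5 = {a, f, i, j}  B6 = {a, b, e, k}  B7 = {a, d, i, k}  B8 = {e, h, i, k}
Tree: B1–B2, B1–B3, B1–B4, B2–B5, B3–B6, B4–B7, B3–B8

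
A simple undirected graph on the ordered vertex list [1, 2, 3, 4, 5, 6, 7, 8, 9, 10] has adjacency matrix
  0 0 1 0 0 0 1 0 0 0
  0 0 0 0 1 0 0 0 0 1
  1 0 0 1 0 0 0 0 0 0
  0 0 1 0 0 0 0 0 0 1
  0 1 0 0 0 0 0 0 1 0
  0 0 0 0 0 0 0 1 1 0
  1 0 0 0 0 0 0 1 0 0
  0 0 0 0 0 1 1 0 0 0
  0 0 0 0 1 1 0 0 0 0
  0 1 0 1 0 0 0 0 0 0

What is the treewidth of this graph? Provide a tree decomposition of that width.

Treewidth 2.
One such decomposition:
Bags: B1 = {1, 3, 4}  B2 = {1, 4, 10}  B3 = {1, 2, 10}  B4 = {1, 2, 5}  B5 = {1, 5, 9}  B6 = {1, 6, 9}  B7 = {1, 6, 8}  B8 = {1, 7, 8}
Tree: B1–B2, B2–B3, B3–B4, B4–B5, B5–B6, B6–B7, B7–B8

Each bag holds 3 vertices, so the decomposition has width 2, which upper-bounds the treewidth. Since 1–3–4–10–2–5–9–6–8–7–1 is a cycle in G, G is not acyclic. Forests are exactly the graphs of treewidth ≤ 1, so tw(G) ≥ 2. Therefore the treewidth is 2.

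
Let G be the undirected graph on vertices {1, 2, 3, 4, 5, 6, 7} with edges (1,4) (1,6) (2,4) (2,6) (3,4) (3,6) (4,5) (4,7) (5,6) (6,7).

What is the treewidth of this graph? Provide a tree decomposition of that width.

Treewidth 2.
One optimal decomposition is:
Bags: B1 = {4, 5, 6}  B2 = {4, 6, 7}  B3 = {3, 4, 6}  B4 = {2, 4, 6}  B5 = {1, 4, 6}
Tree: B1–B2, B2–B3, B3–B4, B4–B5

Every bag has size at most 3, so the width is 3 − 1 = 2 and tw(G) ≤ 2. The edges 6–5–4–7–6 form a cycle, so G is not a tree and its treewidth is at least 2. Hence tw(G) = 2 exactly.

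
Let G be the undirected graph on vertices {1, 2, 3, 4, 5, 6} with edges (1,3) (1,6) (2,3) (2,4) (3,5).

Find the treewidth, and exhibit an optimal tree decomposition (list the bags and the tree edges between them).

Every bag has size at most 2, so the width is 2 − 1 = 1 and tw(G) ≤ 1. Since G has at least one edge (e.g. 1–3), it is not an edgeless graph, so tw(G) ≥ 1. Combining the bounds, tw(G) = 1.

Treewidth 1.
One such decomposition:
Bags: B1 = {1, 3}  B2 = {3, 5}  B3 = {2, 3}  B4 = {2, 4}  B5 = {1, 6}
Tree: B1–B2, B1–B3, B3–B4, B1–B5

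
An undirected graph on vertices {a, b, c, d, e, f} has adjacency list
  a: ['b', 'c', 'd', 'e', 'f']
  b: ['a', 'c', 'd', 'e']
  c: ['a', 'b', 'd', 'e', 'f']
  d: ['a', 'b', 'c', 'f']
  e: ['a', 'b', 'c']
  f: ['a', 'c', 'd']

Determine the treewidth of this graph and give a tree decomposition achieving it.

Treewidth 3.
One optimal decomposition is:
Bags: B1 = {a, b, c, e}  B2 = {a, b, c, d}  B3 = {a, c, d, f}
Tree: B1–B2, B2–B3

The largest bag has 4 vertices, giving width 3; this decomposition certifies tw(G) ≤ 3. On the other hand G contains the 4-clique {a, c, d, f}. A clique must lie in a single bag of any decomposition, so no decomposition can have width below 3. Combining the bounds, tw(G) = 3.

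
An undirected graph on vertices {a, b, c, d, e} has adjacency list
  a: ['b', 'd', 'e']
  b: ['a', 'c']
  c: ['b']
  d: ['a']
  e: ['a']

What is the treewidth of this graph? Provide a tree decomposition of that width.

Every bag has size at most 2, so the width is 2 − 1 = 1 and tw(G) ≤ 1. G has an edge, so its treewidth is at least 1. The upper and lower bounds meet at 1, so that is the treewidth.

Treewidth 1.
One optimal decomposition is:
Bags: B1 = {a, e}  B2 = {a, b}  B3 = {b, c}  B4 = {a, d}
Tree: B1–B2, B2–B3, B2–B4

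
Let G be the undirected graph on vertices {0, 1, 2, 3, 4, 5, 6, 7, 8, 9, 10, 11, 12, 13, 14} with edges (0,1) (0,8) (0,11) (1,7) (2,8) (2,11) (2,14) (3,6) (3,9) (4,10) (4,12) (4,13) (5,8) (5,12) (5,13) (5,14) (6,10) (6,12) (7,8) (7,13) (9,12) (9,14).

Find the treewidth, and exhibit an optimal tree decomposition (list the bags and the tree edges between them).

Each bag holds 4 vertices, so the decomposition has width 3, which upper-bounds the treewidth. For the lower bound: the 4 vertex sets {0,1,11}, {2}, {8}, {5,7,13,14} are disjoint, each induces a connected subgraph, and every pair is joined by at least one edge of G. Contracting each set to a single vertex therefore yields K_{4} as a minor, and since treewidth is minor-monotone, tw(G) ≥ tw(K_{4}) = 3. Combining the bounds, tw(G) = 3.

Treewidth 3.
One optimal decomposition is:
Bags: B1 = {0, 1, 2, 11}  B2 = {0, 1, 2, 8}  B3 = {1, 2, 7, 8}  B4 = {2, 7, 8, 14}  B5 = {5, 7, 8, 14}  B6 = {5, 7, 13, 14}  B7 = {5, 9, 13, 14}  B8 = {5, 9, 12, 13}  B9 = {4, 9, 12, 13}  B10 = {3, 4, 9, 12}  B11 = {3, 4, 6, 12}  B12 = {3, 4, 6, 10}
Tree: B1–B2, B2–B3, B3–B4, B4–B5, B5–B6, B6–B7, B7–B8, B8–B9, B9–B10, B10–B11, B11–B12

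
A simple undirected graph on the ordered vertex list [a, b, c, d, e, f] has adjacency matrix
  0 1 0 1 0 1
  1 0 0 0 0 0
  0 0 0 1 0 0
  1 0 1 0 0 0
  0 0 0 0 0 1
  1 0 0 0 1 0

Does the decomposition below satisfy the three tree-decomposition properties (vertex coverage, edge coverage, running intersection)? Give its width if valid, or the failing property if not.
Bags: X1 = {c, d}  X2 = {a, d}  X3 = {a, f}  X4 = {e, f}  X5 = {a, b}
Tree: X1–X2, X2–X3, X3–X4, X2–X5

Yes; width 1.

Vertex coverage: the bags together contain {a, b, c, d, e, f}, the full vertex set. Edge coverage: each edge of G has both endpoints in at least one bag. Running intersection: for every vertex, the bags containing it form a connected subtree. All three properties hold, so this is a valid tree decomposition of width max|bag| − 1 = 1, and hence tw(G) ≤ 1.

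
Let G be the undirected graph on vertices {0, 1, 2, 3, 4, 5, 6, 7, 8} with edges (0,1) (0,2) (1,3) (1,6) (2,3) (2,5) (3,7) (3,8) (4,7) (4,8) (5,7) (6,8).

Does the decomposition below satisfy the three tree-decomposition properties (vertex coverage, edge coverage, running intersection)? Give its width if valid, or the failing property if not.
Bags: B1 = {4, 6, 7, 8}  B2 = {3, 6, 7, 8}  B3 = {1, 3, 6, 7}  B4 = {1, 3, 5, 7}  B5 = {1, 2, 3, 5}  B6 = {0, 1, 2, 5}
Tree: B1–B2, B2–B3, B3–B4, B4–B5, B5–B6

Checking the three conditions: (i) the bags cover all of {0, 1, 2, 3, 4, 5, 6, 7, 8}; (ii) for each edge, some bag contains both endpoints; (iii) the bags containing any fixed vertex form a subtree. All hold, so the decomposition is valid with width 4 − 1 = 3.

Yes; width 3.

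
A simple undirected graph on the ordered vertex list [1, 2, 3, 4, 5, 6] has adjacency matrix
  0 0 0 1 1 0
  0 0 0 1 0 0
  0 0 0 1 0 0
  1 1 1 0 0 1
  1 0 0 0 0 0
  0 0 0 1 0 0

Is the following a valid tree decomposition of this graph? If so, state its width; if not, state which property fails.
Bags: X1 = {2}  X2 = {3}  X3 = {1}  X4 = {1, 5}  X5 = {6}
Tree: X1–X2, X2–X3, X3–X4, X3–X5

A tree decomposition must satisfy three properties: every vertex lies in some bag; for every edge, both endpoints lie together in some bag; and for every vertex, the bags containing it form a connected subtree. Here vertex 4 appears in no bag, so the decomposition is invalid.

No — vertex 4 appears in no bag.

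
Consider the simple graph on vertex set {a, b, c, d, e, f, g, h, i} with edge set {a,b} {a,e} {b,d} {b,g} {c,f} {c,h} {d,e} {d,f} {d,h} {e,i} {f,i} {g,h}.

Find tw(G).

3

A width-3 tree decomposition is:
Bags: B1 = {c, e, f, i}  B2 = {c, d, e, f}  B3 = {c, d, e, h}  B4 = {a, d, e, h}  B5 = {a, b, d, h}  B6 = {a, b, g, h}
Tree: B1–B2, B2–B3, B3–B4, B4–B5, B5–B6
Each bag holds 4 vertices, so the decomposition has width 3, which upper-bounds the treewidth. For the lower bound: the 4 vertex sets {c,f,i}, {e}, {d}, {a,b,g,h} are disjoint, each induces a connected subgraph, and every pair is joined by at least one edge of G. Contracting each set to a single vertex therefore yields K_{4} as a minor, and since treewidth is minor-monotone, tw(G) ≥ tw(K_{4}) = 3. Hence tw(G) = 3 exactly.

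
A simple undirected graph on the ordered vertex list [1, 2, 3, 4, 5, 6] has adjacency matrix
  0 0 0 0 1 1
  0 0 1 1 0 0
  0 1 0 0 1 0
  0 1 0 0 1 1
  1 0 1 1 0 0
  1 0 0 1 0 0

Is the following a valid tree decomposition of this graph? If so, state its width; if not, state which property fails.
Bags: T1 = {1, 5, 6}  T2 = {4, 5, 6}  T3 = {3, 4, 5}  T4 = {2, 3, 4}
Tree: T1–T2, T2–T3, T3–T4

Yes; width 2.

Checking the three conditions: (i) the bags cover all of {1, 2, 3, 4, 5, 6}; (ii) for each edge, some bag contains both endpoints; (iii) the bags containing any fixed vertex form a subtree. All hold, so the decomposition is valid with width 3 − 1 = 2.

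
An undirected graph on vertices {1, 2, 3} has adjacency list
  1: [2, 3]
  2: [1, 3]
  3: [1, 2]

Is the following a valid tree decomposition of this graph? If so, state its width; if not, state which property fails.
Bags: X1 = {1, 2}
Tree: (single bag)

No — vertex 3 appears in no bag.

A tree decomposition must satisfy three properties: every vertex lies in some bag; for every edge, both endpoints lie together in some bag; and for every vertex, the bags containing it form a connected subtree. Here vertex 3 appears in no bag, so the decomposition is invalid.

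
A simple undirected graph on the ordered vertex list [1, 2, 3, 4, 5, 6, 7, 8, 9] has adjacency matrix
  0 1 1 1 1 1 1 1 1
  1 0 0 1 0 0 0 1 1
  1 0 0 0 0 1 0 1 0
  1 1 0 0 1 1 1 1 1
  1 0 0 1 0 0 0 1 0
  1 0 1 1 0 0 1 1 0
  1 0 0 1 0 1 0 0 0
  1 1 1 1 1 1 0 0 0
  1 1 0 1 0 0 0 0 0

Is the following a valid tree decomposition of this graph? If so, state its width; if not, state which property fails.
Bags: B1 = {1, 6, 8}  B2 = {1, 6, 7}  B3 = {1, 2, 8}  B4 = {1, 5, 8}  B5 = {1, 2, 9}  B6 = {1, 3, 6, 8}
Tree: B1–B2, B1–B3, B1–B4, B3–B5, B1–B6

A tree decomposition must satisfy three properties: every vertex lies in some bag; for every edge, both endpoints lie together in some bag; and for every vertex, the bags containing it form a connected subtree. Here vertex 4 appears in no bag, so the decomposition is invalid.

No — vertex 4 appears in no bag.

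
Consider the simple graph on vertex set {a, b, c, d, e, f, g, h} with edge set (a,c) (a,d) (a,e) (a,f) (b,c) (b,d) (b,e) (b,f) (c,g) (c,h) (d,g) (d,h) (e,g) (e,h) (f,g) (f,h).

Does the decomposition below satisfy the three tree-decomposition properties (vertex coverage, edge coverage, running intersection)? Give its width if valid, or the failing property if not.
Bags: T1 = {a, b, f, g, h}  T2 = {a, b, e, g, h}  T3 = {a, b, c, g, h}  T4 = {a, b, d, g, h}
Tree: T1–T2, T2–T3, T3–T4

Every vertex of G appears in some bag (union = {a, b, c, d, e, f, g, h}); every edge is covered by a bag; and for each vertex v the set of bags containing v is connected in the bag tree. The decomposition is therefore valid. The largest bag has 5 vertices, so the width is 4.

Yes; width 4.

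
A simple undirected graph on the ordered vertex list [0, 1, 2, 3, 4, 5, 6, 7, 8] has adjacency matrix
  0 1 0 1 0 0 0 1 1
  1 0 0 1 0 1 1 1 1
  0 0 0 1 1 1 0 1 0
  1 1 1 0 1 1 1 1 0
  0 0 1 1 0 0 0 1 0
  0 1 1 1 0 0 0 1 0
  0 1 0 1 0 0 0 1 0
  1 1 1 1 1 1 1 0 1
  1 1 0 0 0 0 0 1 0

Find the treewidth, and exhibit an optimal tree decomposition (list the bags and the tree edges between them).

Each bag holds 4 vertices, so the decomposition has width 3, which upper-bounds the treewidth. On the other hand G contains the 4-clique {0, 1, 7, 8}. A clique must lie in a single bag of any decomposition, so no decomposition can have width below 3. Combining the bounds, tw(G) = 3.

Treewidth 3.
One optimal decomposition is:
Bags: B1 = {0, 1, 3, 7}  B2 = {1, 3, 5, 7}  B3 = {2, 3, 5, 7}  B4 = {1, 3, 6, 7}  B5 = {2, 3, 4, 7}  B6 = {0, 1, 7, 8}
Tree: B1–B2, B2–B3, B2–B4, B3–B5, B1–B6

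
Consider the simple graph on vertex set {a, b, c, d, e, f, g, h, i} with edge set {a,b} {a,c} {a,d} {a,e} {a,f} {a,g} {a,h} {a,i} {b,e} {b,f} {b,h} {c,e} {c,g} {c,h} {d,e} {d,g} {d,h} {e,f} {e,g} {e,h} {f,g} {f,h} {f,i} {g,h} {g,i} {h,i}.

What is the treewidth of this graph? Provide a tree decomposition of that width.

Treewidth 4.
One such decomposition:
Bags: B1 = {a, e, f, g, h}  B2 = {a, b, e, f, h}  B3 = {a, d, e, g, h}  B4 = {a, f, g, h, i}  B5 = {a, c, e, g, h}
Tree: B1–B2, B1–B3, B1–B4, B3–B5

Every bag has size at most 5, so the width is 5 − 1 = 4 and tw(G) ≤ 4. For the lower bound, the 5 vertices {a, d, e, g, h} are pairwise adjacent, and any tree decomposition puts a clique entirely inside one bag — forcing width ≥ 4. Combining the bounds, tw(G) = 4.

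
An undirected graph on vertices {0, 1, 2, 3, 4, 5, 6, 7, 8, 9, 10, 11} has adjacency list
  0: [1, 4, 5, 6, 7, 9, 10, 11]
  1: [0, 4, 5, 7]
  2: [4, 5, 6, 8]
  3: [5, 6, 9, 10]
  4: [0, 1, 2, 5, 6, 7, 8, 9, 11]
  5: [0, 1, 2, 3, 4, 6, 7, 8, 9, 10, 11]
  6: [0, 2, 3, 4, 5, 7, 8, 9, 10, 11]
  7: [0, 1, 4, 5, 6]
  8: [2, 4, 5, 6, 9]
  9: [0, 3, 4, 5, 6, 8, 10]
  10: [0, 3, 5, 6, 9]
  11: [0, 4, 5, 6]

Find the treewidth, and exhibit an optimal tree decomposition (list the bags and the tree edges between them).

Every bag has size at most 5, so the width is 5 − 1 = 4 and tw(G) ≤ 4. Conversely, {0, 1, 4, 5, 7} is a clique of size 5, and the vertices of any clique must share a bag in every tree decomposition; so some bag has ≥ 5 vertices and tw(G) ≥ 4. Hence tw(G) = 4 exactly.

Treewidth 4.
Bags: B1 = {4, 5, 6, 8, 9}  B2 = {2, 4, 5, 6, 8}  B3 = {0, 4, 5, 6, 9}  B4 = {0, 4, 5, 6, 7}  B5 = {0, 1, 4, 5, 7}  B6 = {0, 5, 6, 9, 10}  B7 = {0, 4, 5, 6, 11}  B8 = {3, 5, 6, 9, 10}
Tree: B1–B2, B1–B3, B3–B4, B4–B5, B3–B6, B4–B7, B6–B8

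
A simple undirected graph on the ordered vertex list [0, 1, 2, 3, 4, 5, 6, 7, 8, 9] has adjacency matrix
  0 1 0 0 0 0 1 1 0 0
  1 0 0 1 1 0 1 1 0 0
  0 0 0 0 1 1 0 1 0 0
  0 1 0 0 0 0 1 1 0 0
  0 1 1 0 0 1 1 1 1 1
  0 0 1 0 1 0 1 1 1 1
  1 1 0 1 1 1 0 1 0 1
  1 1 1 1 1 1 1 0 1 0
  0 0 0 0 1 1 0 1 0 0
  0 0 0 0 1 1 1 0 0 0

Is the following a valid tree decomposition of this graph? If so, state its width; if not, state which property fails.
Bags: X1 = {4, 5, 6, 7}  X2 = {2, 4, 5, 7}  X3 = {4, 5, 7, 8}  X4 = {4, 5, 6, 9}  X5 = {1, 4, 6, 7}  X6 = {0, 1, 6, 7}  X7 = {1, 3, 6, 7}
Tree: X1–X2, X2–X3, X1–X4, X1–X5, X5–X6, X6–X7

Yes; width 3.

Checking the three conditions: (i) the bags cover all of {0, 1, 2, 3, 4, 5, 6, 7, 8, 9}; (ii) for each edge, some bag contains both endpoints; (iii) the bags containing any fixed vertex form a subtree. All hold, so the decomposition is valid with width 4 − 1 = 3.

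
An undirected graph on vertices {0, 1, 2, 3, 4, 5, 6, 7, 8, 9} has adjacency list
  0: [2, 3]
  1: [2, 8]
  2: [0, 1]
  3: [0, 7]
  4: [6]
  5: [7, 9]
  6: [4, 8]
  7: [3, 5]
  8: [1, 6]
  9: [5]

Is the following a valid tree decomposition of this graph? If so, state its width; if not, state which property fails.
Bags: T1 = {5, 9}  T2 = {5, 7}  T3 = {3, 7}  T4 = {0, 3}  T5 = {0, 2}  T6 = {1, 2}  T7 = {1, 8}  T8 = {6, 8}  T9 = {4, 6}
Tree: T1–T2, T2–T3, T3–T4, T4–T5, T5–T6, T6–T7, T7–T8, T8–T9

Vertex coverage: the bags together contain {0, 1, 2, 3, 4, 5, 6, 7, 8, 9}, the full vertex set. Edge coverage: each edge of G has both endpoints in at least one bag. Running intersection: for every vertex, the bags containing it form a connected subtree. All three properties hold, so this is a valid tree decomposition of width max|bag| − 1 = 1, and hence tw(G) ≤ 1.

Yes; width 1.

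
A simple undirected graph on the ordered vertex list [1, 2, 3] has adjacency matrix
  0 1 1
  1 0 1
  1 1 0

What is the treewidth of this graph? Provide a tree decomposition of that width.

Treewidth 2.
One optimal decomposition is:
Bags: B1 = {1, 2, 3}
Tree: (single bag)

With just one bag of size 3, the width is 3 − 1 = 2, so tw(G) ≤ 2. Conversely, {1, 2, 3} is a clique of size 3, and the vertices of any clique must share a bag in every tree decomposition; so some bag has ≥ 3 vertices and tw(G) ≥ 2. Combining the bounds, tw(G) = 2.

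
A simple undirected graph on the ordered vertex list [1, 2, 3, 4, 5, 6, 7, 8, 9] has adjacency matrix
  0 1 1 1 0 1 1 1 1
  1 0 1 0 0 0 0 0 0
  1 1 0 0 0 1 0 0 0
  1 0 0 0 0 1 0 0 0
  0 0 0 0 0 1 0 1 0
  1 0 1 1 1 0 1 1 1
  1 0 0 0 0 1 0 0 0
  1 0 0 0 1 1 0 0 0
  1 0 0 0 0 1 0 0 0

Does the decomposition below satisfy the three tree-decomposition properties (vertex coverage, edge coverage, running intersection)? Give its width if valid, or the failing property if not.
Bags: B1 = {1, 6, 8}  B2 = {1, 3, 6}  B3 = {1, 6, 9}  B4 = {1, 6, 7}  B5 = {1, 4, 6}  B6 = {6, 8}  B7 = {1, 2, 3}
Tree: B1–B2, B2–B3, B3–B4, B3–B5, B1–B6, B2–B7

No — vertex 5 appears in no bag.

A tree decomposition must satisfy three properties: every vertex lies in some bag; for every edge, both endpoints lie together in some bag; and for every vertex, the bags containing it form a connected subtree. Here vertex 5 appears in no bag, so the decomposition is invalid.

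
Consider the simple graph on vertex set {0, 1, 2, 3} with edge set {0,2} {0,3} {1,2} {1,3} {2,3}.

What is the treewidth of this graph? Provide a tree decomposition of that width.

Each bag holds 3 vertices, so the decomposition has width 2, which upper-bounds the treewidth. On the other hand G contains the 3-clique {0, 2, 3}. A clique must lie in a single bag of any decomposition, so no decomposition can have width below 2. Hence tw(G) = 2 exactly.

Treewidth 2.
One such decomposition:
Bags: B1 = {0, 2, 3}  B2 = {1, 2, 3}
Tree: B1–B2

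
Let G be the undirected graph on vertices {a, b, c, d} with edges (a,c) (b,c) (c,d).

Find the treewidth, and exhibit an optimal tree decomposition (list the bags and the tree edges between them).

Each bag holds 2 vertices, so the decomposition has width 1, which upper-bounds the treewidth. Since G has at least one edge (e.g. b–c), it is not an edgeless graph, so tw(G) ≥ 1. Hence tw(G) = 1 exactly.

Treewidth 1.
Bags: B1 = {b, c}  B2 = {a, c}  B3 = {c, d}
Tree: B1–B2, B1–B3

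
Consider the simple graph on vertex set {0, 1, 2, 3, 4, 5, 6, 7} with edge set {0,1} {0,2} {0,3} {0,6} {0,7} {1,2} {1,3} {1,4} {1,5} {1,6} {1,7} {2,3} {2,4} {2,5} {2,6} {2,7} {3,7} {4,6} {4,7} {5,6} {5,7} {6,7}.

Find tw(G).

A width-4 tree decomposition is:
Bags: B1 = {0, 1, 2, 6, 7}  B2 = {0, 1, 2, 3, 7}  B3 = {1, 2, 5, 6, 7}  B4 = {1, 2, 4, 6, 7}
Tree: B1–B2, B1–B3, B1–B4
Every bag has size at most 5, so the width is 5 − 1 = 4 and tw(G) ≤ 4. On the other hand G contains the 5-clique {0, 1, 2, 3, 7}. A clique must lie in a single bag of any decomposition, so no decomposition can have width below 4. The upper and lower bounds meet at 4, so that is the treewidth.

4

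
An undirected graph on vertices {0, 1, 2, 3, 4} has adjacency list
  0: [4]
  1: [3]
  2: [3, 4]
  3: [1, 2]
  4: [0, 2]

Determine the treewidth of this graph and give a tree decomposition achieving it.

Every bag has size at most 2, so the width is 2 − 1 = 1 and tw(G) ≤ 1. Any graph with an edge has treewidth ≥ 1, and G has the edge 4–0. Combining the bounds, tw(G) = 1.

Treewidth 1.
Bags: B1 = {0, 4}  B2 = {2, 4}  B3 = {2, 3}  B4 = {1, 3}
Tree: B1–B2, B2–B3, B3–B4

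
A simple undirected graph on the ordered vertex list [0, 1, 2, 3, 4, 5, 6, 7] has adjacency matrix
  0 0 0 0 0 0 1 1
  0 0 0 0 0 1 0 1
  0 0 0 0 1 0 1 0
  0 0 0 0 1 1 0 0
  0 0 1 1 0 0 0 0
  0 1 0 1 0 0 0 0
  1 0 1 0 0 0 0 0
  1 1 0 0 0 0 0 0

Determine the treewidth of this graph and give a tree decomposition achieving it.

The largest bag has 3 vertices, giving width 2; this decomposition certifies tw(G) ≤ 2. The edges 2–6–0–7–1–5–3–4–2 form a cycle, so G is not a tree and its treewidth is at least 2. The upper and lower bounds meet at 2, so that is the treewidth.

Treewidth 2.
One such decomposition:
Bags: B1 = {0, 2, 6}  B2 = {0, 2, 7}  B3 = {1, 2, 7}  B4 = {1, 2, 5}  B5 = {2, 3, 5}  B6 = {2, 3, 4}
Tree: B1–B2, B2–B3, B3–B4, B4–B5, B5–B6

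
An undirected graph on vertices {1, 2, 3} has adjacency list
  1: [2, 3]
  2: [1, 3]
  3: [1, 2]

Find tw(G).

A width-2 tree decomposition is:
Bags: B1 = {1, 2, 3}
Tree: (single bag)
With just one bag of size 3, the width is 3 − 1 = 2, so tw(G) ≤ 2. Conversely, {1, 2, 3} is a clique of size 3, and the vertices of any clique must share a bag in every tree decomposition; so some bag has ≥ 3 vertices and tw(G) ≥ 2. The upper and lower bounds meet at 2, so that is the treewidth.

2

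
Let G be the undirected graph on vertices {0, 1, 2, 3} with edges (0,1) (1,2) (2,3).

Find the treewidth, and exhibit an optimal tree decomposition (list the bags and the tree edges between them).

Treewidth 1.
Bags: B1 = {2, 3}  B2 = {1, 2}  B3 = {0, 1}
Tree: B1–B2, B2–B3

Each bag holds 2 vertices, so the decomposition has width 1, which upper-bounds the treewidth. G has an edge, so its treewidth is at least 1. The upper and lower bounds meet at 1, so that is the treewidth.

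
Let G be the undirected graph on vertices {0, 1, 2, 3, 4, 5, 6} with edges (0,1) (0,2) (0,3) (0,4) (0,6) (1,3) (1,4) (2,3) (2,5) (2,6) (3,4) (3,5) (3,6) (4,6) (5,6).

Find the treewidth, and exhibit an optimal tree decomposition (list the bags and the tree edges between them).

Each bag holds 4 vertices, so the decomposition has width 3, which upper-bounds the treewidth. Conversely, {0, 2, 3, 6} is a clique of size 4, and the vertices of any clique must share a bag in every tree decomposition; so some bag has ≥ 4 vertices and tw(G) ≥ 3. Therefore the treewidth is 3.

Treewidth 3.
Bags: B1 = {2, 3, 5, 6}  B2 = {0, 2, 3, 6}  B3 = {0, 3, 4, 6}  B4 = {0, 1, 3, 4}
Tree: B1–B2, B2–B3, B3–B4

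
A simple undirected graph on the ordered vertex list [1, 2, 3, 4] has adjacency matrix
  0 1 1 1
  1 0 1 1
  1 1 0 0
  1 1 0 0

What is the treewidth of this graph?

A width-2 tree decomposition is:
Bags: B1 = {1, 2, 4}  B2 = {1, 2, 3}
Tree: B1–B2
The largest bag has 3 vertices, giving width 2; this decomposition certifies tw(G) ≤ 2. On the other hand G contains the 3-clique {1, 2, 3}. A clique must lie in a single bag of any decomposition, so no decomposition can have width below 2. Combining the bounds, tw(G) = 2.

2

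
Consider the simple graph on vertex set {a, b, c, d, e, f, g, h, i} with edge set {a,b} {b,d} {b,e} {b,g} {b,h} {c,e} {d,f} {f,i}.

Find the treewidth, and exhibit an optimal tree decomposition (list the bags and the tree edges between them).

Treewidth 1.
Bags: B1 = {a, b}  B2 = {b, g}  B3 = {b, d}  B4 = {b, e}  B5 = {c, e}  B6 = {d, f}  B7 = {b, h}  B8 = {f, i}
Tree: B1–B2, B2–B3, B3–B4, B4–B5, B3–B6, B1–B7, B6–B8

Every bag has size at most 2, so the width is 2 − 1 = 1 and tw(G) ≤ 1. Since G has at least one edge (e.g. b–a), it is not an edgeless graph, so tw(G) ≥ 1. Hence tw(G) = 1 exactly.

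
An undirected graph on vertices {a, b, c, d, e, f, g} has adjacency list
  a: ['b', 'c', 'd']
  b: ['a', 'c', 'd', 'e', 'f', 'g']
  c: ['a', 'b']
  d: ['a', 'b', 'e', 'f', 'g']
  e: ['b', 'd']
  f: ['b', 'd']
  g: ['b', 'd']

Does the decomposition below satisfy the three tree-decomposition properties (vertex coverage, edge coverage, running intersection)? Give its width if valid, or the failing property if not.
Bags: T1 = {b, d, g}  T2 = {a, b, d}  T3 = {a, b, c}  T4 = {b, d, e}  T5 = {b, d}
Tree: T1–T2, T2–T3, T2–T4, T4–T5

No — vertex f appears in no bag.

A tree decomposition must satisfy three properties: every vertex lies in some bag; for every edge, both endpoints lie together in some bag; and for every vertex, the bags containing it form a connected subtree. Here vertex f appears in no bag, so the decomposition is invalid.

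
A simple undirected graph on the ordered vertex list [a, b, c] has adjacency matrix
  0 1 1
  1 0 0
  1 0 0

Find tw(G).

1

A width-1 tree decomposition is:
Bags: B1 = {a, b}  B2 = {a, c}
Tree: B1–B2
Each bag holds 2 vertices, so the decomposition has width 1, which upper-bounds the treewidth. G has an edge, so its treewidth is at least 1. Combining the bounds, tw(G) = 1.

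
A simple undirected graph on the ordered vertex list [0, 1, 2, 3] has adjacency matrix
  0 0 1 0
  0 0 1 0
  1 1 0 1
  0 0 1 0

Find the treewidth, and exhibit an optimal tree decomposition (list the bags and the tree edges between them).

Treewidth 1.
One optimal decomposition is:
Bags: B1 = {1, 2}  B2 = {2, 3}  B3 = {0, 2}
Tree: B1–B2, B1–B3

The largest bag has 2 vertices, giving width 1; this decomposition certifies tw(G) ≤ 1. Since G has at least one edge (e.g. 1–2), it is not an edgeless graph, so tw(G) ≥ 1. Therefore the treewidth is 1.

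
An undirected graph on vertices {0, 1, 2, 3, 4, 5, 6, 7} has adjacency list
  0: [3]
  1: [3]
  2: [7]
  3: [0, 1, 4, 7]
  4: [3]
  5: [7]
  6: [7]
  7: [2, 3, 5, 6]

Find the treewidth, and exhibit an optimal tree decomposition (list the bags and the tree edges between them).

Treewidth 1.
One optimal decomposition is:
Bags: B1 = {3, 4}  B2 = {3, 7}  B3 = {2, 7}  B4 = {1, 3}  B5 = {0, 3}  B6 = {5, 7}  B7 = {6, 7}
Tree: B1–B2, B2–B3, B1–B4, B4–B5, B3–B6, B6–B7

Every bag has size at most 2, so the width is 2 − 1 = 1 and tw(G) ≤ 1. G has an edge, so its treewidth is at least 1. Therefore the treewidth is 1.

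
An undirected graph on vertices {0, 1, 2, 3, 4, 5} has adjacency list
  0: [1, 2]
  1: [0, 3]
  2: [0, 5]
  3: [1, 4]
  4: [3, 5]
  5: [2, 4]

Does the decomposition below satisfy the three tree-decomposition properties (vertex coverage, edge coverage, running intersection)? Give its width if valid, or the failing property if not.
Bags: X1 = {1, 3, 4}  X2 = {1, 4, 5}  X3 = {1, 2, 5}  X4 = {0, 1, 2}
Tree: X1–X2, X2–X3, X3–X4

Yes; width 2.

Vertex coverage: the bags together contain {0, 1, 2, 3, 4, 5}, the full vertex set. Edge coverage: each edge of G has both endpoints in at least one bag. Running intersection: for every vertex, the bags containing it form a connected subtree. All three properties hold, so this is a valid tree decomposition of width max|bag| − 1 = 2, and hence tw(G) ≤ 2.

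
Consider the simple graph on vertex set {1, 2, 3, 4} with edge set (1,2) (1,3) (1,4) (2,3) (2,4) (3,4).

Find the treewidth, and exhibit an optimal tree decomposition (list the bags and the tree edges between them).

With just one bag of size 4, the width is 4 − 1 = 3, so tw(G) ≤ 3. Conversely, {1, 2, 3, 4} is a clique of size 4, and the vertices of any clique must share a bag in every tree decomposition; so some bag has ≥ 4 vertices and tw(G) ≥ 3. Hence tw(G) = 3 exactly.

Treewidth 3.
Bags: B1 = {1, 2, 3, 4}
Tree: (single bag)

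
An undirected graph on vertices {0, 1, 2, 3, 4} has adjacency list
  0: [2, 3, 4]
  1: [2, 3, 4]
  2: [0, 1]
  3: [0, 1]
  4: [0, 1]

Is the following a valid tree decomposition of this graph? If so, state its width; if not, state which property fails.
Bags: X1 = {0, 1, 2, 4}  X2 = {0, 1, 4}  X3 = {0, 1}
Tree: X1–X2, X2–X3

A tree decomposition must satisfy three properties: every vertex lies in some bag; for every edge, both endpoints lie together in some bag; and for every vertex, the bags containing it form a connected subtree. Here vertex 3 appears in no bag, so the decomposition is invalid.

No — vertex 3 appears in no bag.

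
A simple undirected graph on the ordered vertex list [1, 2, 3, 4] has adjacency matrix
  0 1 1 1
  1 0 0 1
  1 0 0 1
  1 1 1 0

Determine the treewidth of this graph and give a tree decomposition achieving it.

Treewidth 2.
One such decomposition:
Bags: B1 = {1, 3, 4}  B2 = {1, 2, 4}
Tree: B1–B2

The largest bag has 3 vertices, giving width 2; this decomposition certifies tw(G) ≤ 2. On the other hand G contains the 3-clique {1, 2, 4}. A clique must lie in a single bag of any decomposition, so no decomposition can have width below 2. Hence tw(G) = 2 exactly.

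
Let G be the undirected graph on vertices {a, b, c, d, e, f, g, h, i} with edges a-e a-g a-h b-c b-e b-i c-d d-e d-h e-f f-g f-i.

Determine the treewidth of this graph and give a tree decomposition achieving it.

Each bag holds 4 vertices, so the decomposition has width 3, which upper-bounds the treewidth. For the lower bound: the 4 vertex sets {a,g,h}, {d}, {e}, {b,c,f,i} are disjoint, each induces a connected subgraph, and every pair is joined by at least one edge of G. Contracting each set to a single vertex therefore yields K_{4} as a minor, and since treewidth is minor-monotone, tw(G) ≥ tw(K_{4}) = 3. Hence tw(G) = 3 exactly.

Treewidth 3.
One such decomposition:
Bags: B1 = {a, d, g, h}  B2 = {a, d, e, g}  B3 = {d, e, f, g}  B4 = {c, d, e, f}  B5 = {b, c, e, f}  B6 = {b, c, f, i}
Tree: B1–B2, B2–B3, B3–B4, B4–B5, B5–B6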